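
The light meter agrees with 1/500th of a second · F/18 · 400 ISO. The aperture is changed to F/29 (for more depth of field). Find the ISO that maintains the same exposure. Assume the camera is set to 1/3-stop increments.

ISO 1000

Aperture: f/18 → f/20 → f/22 → f/25 → f/29 — 1 1/3 stops smaller aperture (darker).
Need 1 1/3 stops brighter from the ISO: 400 → 500 → 640 → 800 → 1000.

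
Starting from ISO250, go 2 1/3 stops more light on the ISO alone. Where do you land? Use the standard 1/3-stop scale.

ISO 1250

ISO: 250 → 320 → 400 → 500 → 640 → 800 → 1000 → 1250 — 2 1/3 stops higher (brighter).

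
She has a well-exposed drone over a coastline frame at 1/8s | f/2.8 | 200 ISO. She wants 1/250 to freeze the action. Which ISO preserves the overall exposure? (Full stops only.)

Shutter speed: 1/8 → 1/15 → 1/30 → 1/60 → 1/125 → 1/250 — 5 stops shorter (darker).
Need 5 stops brighter from the ISO: 200 → 400 → 800 → 1600 → 3200 → 6400.

ISO 6400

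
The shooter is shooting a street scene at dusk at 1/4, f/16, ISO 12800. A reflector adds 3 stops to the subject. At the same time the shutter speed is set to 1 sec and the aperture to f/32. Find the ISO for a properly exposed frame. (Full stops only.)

Scene light: 3 stops brighter.
Shutter speed: 1/4 → 1/2 → 1 — 2 stops slower (brighter).
Aperture: f/16 → f/22 → f/32 — 2 stops narrower (darker).
Net so far: 3 stops brighter. ISO: 12800 → 6400 → 3200 → 1600.

ISO 1600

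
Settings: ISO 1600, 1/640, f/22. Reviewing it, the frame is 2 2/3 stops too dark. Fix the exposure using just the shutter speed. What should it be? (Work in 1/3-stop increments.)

Underexposed by 2 2/3 stops → need 2 2/3 stops brighter.
Shutter speed: 1/640 → 1/500 → 1/400 → 1/320 → 1/250 → 1/200 → 1/160 → 1/125 → 1/100.

1/100s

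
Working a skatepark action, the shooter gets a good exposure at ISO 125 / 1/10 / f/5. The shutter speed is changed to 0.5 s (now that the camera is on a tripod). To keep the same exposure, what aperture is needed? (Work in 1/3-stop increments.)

Shutter speed: 1/10 → 1/8 → 1/6 → 1/5 → 1/4 → 0.3 → 0.4 → 0.5 — 2 1/3 stops longer (brighter).
Need 2 1/3 stops darker from the aperture: f/5 → f/5.6 → f/6.3 → f/7.1 → f/8 → f/9 → f/10 → f/11.

f/11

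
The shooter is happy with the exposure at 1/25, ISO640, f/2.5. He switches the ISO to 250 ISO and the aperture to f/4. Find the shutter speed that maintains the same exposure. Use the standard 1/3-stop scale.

1/4s

ISO: 640 → 500 → 400 → 320 → 250 — 1 1/3 stops dropped (darker).
Aperture: f/2.5 → f/2.8 → f/3.2 → f/3.5 → f/4 — 1 1/3 stops stopped down (darker).
Net change so far: 2 2/3 stops darker. Offset with the shutter speed: 1/25 → 1/20 → 1/15 → 1/13 → 1/10 → 1/8 → 1/6 → 1/5 → 1/4.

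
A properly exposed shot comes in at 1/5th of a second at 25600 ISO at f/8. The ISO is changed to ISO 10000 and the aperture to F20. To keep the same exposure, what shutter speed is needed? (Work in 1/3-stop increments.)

3.2 s

ISO: 25600 → 20000 → 16000 → 12800 → 10000 — 1 1/3 stops dropped (darker).
Aperture: f/8 → f/9 → f/10 → f/11 → f/13 → f/14 → f/16 → f/18 → f/20 — 2 2/3 stops stopped down (darker).
Net change so far: 4 stops darker. Offset with the shutter speed: 1/5 → 1/4 → 0.3 → 0.4 → 0.5 → 0.6 → 0.8 → 1 → 1.3 → 1.6 → 2 → 2.5 → 3.2.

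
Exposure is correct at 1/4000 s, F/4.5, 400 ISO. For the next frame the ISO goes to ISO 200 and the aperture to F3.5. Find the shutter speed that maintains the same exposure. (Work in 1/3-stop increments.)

1/3200s

ISO: 400 → 320 → 250 → 200 — 1 stop dropped (darker).
Aperture: f/4.5 → f/4 → f/3.5 — 2/3 stop wider (brighter).
Net change so far: 1/3 stop darker. Offset with the shutter speed: 1/4000 → 1/3200.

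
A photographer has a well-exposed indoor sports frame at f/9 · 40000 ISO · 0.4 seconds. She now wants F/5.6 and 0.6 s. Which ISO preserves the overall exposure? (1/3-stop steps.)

ISO 10000

Aperture: f/9 → f/8 → f/7.1 → f/6.3 → f/5.6 — 1 1/3 stops opened up (brighter).
Shutter speed: 0.4 → 0.5 → 0.6 — 2/3 stop slower (brighter).
Net change so far: 2 stops brighter. Offset with the ISO: 40000 → 32000 → 25600 → 20000 → 16000 → 12800 → 10000.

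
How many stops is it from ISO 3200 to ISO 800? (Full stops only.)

2 stops

3200 → 1600 → 800 — count the steps: 2 stops.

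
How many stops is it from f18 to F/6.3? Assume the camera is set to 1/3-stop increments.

3 stops

f/18 → f/16 → f/14 → f/13 → f/11 → f/10 → f/9 → f/8 → f/7.1 → f/6.3 — count the steps: 9 third-stops = 3 stops.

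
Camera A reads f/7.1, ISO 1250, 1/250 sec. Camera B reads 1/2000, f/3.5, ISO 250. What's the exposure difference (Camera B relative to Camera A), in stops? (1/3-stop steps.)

3 1/3 stops darker

Aperture: f/7.1 → f/6.3 → f/5.6 → f/5 → f/4.5 → f/4 → f/3.5 — 2 stops opened up (brighter).
Shutter speed: 1/250 → 1/320 → 1/400 → 1/500 → 1/640 → 1/800 → 1/1000 → 1/1250 → 1/1600 → 1/2000 — 3 stops shorter (darker).
ISO: 1250 → 1000 → 800 → 640 → 500 → 400 → 320 → 250 — 2 1/3 stops lower (darker).
Net: +2 −3 −2 1/3 = −3 1/3 stops.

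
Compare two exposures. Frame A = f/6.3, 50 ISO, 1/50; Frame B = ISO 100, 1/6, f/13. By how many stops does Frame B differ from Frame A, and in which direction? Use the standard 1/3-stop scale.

Aperture: f/6.3 → f/7.1 → f/8 → f/9 → f/10 → f/11 → f/13 — 2 stops stopped down (darker).
Shutter speed: 1/50 → 1/40 → 1/30 → 1/25 → 1/20 → 1/15 → 1/13 → 1/10 → 1/8 → 1/6 — 3 stops slower (brighter).
ISO: 50 → 64 → 80 → 100 — 1 stop raised (brighter).
Net: −2 +3 +1 = +2 stops.

2 stops brighter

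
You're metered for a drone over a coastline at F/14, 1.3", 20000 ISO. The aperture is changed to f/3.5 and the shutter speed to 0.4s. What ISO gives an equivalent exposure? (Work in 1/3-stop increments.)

Aperture: f/14 → f/13 → f/11 → f/10 → f/9 → f/8 → f/7.1 → f/6.3 → f/5.6 → f/5 → f/4.5 → f/4 → f/3.5 — 4 stops opened up (brighter).
Shutter speed: 1.3 → 1 → 0.8 → 0.6 → 0.5 → 0.4 — 1 2/3 stops faster (darker).
Net change so far: 2 1/3 stops brighter. Offset with the ISO: 20000 → 16000 → 12800 → 10000 → 8000 → 6400 → 5000 → 4000.

ISO 4000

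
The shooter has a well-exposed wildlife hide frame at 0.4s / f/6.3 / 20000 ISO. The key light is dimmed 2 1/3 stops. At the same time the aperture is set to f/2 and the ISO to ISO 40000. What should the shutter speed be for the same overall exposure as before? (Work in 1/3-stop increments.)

1/10s

Scene light: 2 1/3 stops darker.
Aperture: f/6.3 → f/5.6 → f/5 → f/4.5 → f/4 → f/3.5 → f/3.2 → f/2.8 → f/2.5 → f/2.2 → f/2 — 3 1/3 stops opened up (brighter).
ISO: 20000 → 25600 → 32000 → 40000 — 1 stop raised (brighter).
Net so far: 2 stops brighter. Shutter speed: 0.4 → 0.3 → 1/4 → 1/5 → 1/6 → 1/8 → 1/10.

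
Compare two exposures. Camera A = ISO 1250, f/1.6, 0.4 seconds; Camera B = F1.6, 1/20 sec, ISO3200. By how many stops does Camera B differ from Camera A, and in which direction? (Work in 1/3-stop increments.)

1 2/3 stops darker

Aperture: unchanged.
Shutter speed: 0.4 → 0.3 → 1/4 → 1/5 → 1/6 → 1/8 → 1/10 → 1/13 → 1/15 → 1/20 — 3 stops shorter (darker).
ISO: 1250 → 1600 → 2000 → 2500 → 3200 — 1 1/3 stops higher (brighter).
Net: −3 +1 1/3 = −1 2/3 stops.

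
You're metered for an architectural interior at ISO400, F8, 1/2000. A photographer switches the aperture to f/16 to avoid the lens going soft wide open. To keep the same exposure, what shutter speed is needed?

1/500s

Aperture: f/8 → f/11 → f/16 — 2 stops smaller aperture (darker).
Need 2 stops brighter from the shutter speed: 1/2000 → 1/1000 → 1/500.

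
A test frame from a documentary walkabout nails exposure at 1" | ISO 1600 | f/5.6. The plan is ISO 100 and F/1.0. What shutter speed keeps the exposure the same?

ISO: 1600 → 800 → 400 → 200 → 100 — 4 stops lower (darker).
Aperture: f/5.6 → f/4 → f/2.8 → f/2 → f/1.4 → f/1.0 — 5 stops larger aperture (brighter).
Net change so far: 1 stop brighter. Offset with the shutter speed: 1 → 1/2.

1/2s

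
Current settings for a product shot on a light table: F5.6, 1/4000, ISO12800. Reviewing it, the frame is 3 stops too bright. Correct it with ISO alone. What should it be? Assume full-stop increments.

ISO 1600

Overexposed by 3 stops → need 3 stops darker.
ISO: 12800 → 6400 → 3200 → 1600.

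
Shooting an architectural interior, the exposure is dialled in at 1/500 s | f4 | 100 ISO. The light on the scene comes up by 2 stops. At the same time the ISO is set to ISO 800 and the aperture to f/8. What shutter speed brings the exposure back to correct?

Scene light: 2 stops brighter.
ISO: 100 → 200 → 400 → 800 — 3 stops higher (brighter).
Aperture: f/4 → f/5.6 → f/8 — 2 stops stopped down (darker).
Net so far: 3 stops brighter. Shutter speed: 1/500 → 1/1000 → 1/2000 → 1/4000.

1/4000s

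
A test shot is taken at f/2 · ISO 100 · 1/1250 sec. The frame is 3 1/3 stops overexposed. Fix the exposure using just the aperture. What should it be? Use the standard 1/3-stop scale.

f/6.3

Overexposed by 3 1/3 stops → need 3 1/3 stops darker.
Aperture: f/2 → f/2.2 → f/2.5 → f/2.8 → f/3.2 → f/3.5 → f/4 → f/4.5 → f/5 → f/5.6 → f/6.3.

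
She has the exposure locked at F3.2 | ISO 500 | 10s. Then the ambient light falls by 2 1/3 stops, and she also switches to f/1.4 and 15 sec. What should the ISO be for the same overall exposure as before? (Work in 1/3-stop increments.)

Scene light: 2 1/3 stops darker.
Aperture: f/3.2 → f/2.8 → f/2.5 → f/2.2 → f/2 → f/1.8 → f/1.6 → f/1.4 — 2 1/3 stops opened up (brighter).
Shutter speed: 10 → 13 → 15 — 2/3 stop slower (brighter).
Net so far: 2/3 stop brighter. ISO: 500 → 400 → 320.

ISO 320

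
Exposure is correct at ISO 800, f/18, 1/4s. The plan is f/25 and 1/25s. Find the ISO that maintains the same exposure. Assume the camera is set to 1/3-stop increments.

Aperture: f/18 → f/20 → f/22 → f/25 — 1 stop narrower (darker).
Shutter speed: 1/4 → 1/5 → 1/6 → 1/8 → 1/10 → 1/13 → 1/15 → 1/20 → 1/25 — 2 2/3 stops shorter (darker).
Net change so far: 3 2/3 stops darker. Offset with the ISO: 800 → 1000 → 1250 → 1600 → 2000 → 2500 → 3200 → 4000 → 5000 → 6400 → 8000 → 10000.

ISO 10000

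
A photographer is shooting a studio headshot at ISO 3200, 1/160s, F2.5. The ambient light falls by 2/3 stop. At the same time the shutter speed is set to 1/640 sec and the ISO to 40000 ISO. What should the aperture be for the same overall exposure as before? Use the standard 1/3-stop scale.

f/3.5

Scene light: 2/3 stop darker.
Shutter speed: 1/160 → 1/200 → 1/250 → 1/320 → 1/400 → 1/500 → 1/640 — 2 stops faster (darker).
ISO: 3200 → 4000 → 5000 → 6400 → 8000 → 10000 → 12800 → 16000 → 20000 → 25600 → 32000 → 40000 — 3 2/3 stops raised (brighter).
Net so far: 1 stop brighter. Aperture: f/2.5 → f/2.8 → f/3.2 → f/3.5.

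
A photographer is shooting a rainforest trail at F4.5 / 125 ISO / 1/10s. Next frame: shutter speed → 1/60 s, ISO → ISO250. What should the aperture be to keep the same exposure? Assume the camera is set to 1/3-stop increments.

f/2.5

Shutter speed: 1/10 → 1/13 → 1/15 → 1/20 → 1/25 → 1/30 → 1/40 → 1/50 → 1/60 — 2 2/3 stops shorter (darker).
ISO: 125 → 160 → 200 → 250 — 1 stop raised (brighter).
Net change so far: 1 2/3 stops darker. Offset with the aperture: f/4.5 → f/4 → f/3.5 → f/3.2 → f/2.8 → f/2.5.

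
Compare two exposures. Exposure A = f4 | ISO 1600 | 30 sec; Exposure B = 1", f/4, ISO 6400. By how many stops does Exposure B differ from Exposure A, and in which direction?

3 stops darker

Aperture: unchanged.
Shutter speed: 30 → 15 → 8 → 4 → 2 → 1 — 5 stops faster (darker).
ISO: 1600 → 3200 → 6400 — 2 stops raised (brighter).
Net: −5 +2 = −3 stops.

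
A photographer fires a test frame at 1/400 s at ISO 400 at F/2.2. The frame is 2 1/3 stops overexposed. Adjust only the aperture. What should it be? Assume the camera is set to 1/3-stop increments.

f/5

Overexposed by 2 1/3 stops → need 2 1/3 stops darker.
Aperture: f/2.2 → f/2.5 → f/2.8 → f/3.2 → f/3.5 → f/4 → f/4.5 → f/5.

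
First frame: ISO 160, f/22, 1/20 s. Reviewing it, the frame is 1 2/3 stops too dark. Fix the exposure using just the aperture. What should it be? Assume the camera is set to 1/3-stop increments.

f/13

Underexposed by 1 2/3 stops → need 1 2/3 stops brighter.
Aperture: f/22 → f/20 → f/18 → f/16 → f/14 → f/13.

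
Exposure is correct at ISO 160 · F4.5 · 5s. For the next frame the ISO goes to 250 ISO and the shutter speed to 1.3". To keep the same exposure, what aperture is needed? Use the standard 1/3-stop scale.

f/2.8

ISO: 160 → 200 → 250 — 2/3 stop raised (brighter).
Shutter speed: 5 → 4 → 3.2 → 2.5 → 2 → 1.6 → 1.3 — 2 stops shorter (darker).
Net change so far: 1 1/3 stops darker. Offset with the aperture: f/4.5 → f/4 → f/3.5 → f/3.2 → f/2.8.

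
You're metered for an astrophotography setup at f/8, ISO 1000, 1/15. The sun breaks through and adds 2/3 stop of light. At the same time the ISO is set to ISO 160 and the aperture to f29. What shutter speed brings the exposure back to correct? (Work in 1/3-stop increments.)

3.2 s

Scene light: 2/3 stop brighter.
ISO: 1000 → 800 → 640 → 500 → 400 → 320 → 250 → 200 → 160 — 2 2/3 stops lower (darker).
Aperture: f/8 → f/9 → f/10 → f/11 → f/13 → f/14 → f/16 → f/18 → f/20 → f/22 → f/25 → f/29 — 3 2/3 stops narrower (darker).
Net so far: 5 2/3 stops darker. Shutter speed: 1/15 → 1/13 → 1/10 → 1/8 → 1/6 → 1/5 → 1/4 → 0.3 → 0.4 → 0.5 → 0.6 → 0.8 → 1 → 1.3 → 1.6 → 2 → 2.5 → 3.2.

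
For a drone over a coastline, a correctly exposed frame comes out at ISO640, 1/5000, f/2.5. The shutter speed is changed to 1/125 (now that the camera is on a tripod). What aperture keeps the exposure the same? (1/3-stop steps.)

Shutter speed: 1/5000 → 1/4000 → 1/3200 → 1/2500 → 1/2000 → 1/1600 → 1/1250 → 1/1000 → 1/800 → 1/640 → 1/500 → 1/400 → 1/320 → 1/250 → 1/200 → 1/160 → 1/125 — 5 1/3 stops slower (brighter).
Need 5 1/3 stops darker from the aperture: f/2.5 → f/2.8 → f/3.2 → f/3.5 → f/4 → f/4.5 → f/5 → f/5.6 → f/6.3 → f/7.1 → f/8 → f/9 → f/10 → f/11 → f/13 → f/14 → f/16.

f/16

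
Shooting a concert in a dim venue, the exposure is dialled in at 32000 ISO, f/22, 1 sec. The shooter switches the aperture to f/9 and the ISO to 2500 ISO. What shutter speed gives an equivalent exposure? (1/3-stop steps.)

Aperture: f/22 → f/20 → f/18 → f/16 → f/14 → f/13 → f/11 → f/10 → f/9 — 2 2/3 stops larger aperture (brighter).
ISO: 32000 → 25600 → 20000 → 16000 → 12800 → 10000 → 8000 → 6400 → 5000 → 4000 → 3200 → 2500 — 3 2/3 stops dropped (darker).
Net change so far: 1 stop darker. Offset with the shutter speed: 1 → 1.3 → 1.6 → 2.

2 s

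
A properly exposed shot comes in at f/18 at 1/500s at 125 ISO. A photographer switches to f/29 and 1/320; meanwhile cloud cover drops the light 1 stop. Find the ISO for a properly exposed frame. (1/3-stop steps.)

ISO 400

Scene light: 1 stop darker.
Aperture: f/18 → f/20 → f/22 → f/25 → f/29 — 1 1/3 stops stopped down (darker).
Shutter speed: 1/500 → 1/400 → 1/320 — 2/3 stop longer (brighter).
Net so far: 1 2/3 stops darker. ISO: 125 → 160 → 200 → 250 → 320 → 400.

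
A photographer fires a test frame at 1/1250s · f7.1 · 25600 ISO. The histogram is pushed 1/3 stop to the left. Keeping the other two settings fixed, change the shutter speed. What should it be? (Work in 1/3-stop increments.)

Underexposed by 1/3 stop → need 1/3 stop brighter.
Shutter speed: 1/1250 → 1/1000.

1/1000s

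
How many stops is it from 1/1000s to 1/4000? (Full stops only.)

2 stops

1/1000 → 1/2000 → 1/4000 — count the steps: 2 stops.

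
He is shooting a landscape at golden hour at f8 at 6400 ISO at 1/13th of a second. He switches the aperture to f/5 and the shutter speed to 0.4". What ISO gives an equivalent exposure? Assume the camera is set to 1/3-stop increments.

Aperture: f/8 → f/7.1 → f/6.3 → f/5.6 → f/5 — 1 1/3 stops larger aperture (brighter).
Shutter speed: 1/13 → 1/10 → 1/8 → 1/6 → 1/5 → 1/4 → 0.3 → 0.4 — 2 1/3 stops longer (brighter).
Net change so far: 3 2/3 stops brighter. Offset with the ISO: 6400 → 5000 → 4000 → 3200 → 2500 → 2000 → 1600 → 1250 → 1000 → 800 → 640 → 500.

ISO 500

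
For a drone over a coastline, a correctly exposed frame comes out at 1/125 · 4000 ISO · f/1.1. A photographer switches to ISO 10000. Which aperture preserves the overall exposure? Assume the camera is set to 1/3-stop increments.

ISO: 4000 → 5000 → 6400 → 8000 → 10000 — 1 1/3 stops higher (brighter).
Need 1 1/3 stops darker from the aperture: f/1.1 → f/1.2 → f/1.4 → f/1.6 → f/1.8.

f/1.8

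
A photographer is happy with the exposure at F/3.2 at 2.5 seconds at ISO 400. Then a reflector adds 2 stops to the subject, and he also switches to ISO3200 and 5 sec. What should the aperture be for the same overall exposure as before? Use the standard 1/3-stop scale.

f/25

Scene light: 2 stops brighter.
ISO: 400 → 500 → 640 → 800 → 1000 → 1250 → 1600 → 2000 → 2500 → 3200 — 3 stops raised (brighter).
Shutter speed: 2.5 → 3.2 → 4 → 5 — 1 stop slower (brighter).
Net so far: 6 stops brighter. Aperture: f/3.2 → f/3.5 → f/4 → f/4.5 → f/5 → f/5.6 → f/6.3 → f/7.1 → f/8 → f/9 → f/10 → f/11 → f/13 → f/14 → f/16 → f/18 → f/20 → f/22 → f/25.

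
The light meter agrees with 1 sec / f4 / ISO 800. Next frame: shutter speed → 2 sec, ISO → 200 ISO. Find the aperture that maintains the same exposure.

f/2.8

Shutter speed: 1 → 2 — 1 stop longer (brighter).
ISO: 800 → 400 → 200 — 2 stops lower (darker).
Net change so far: 1 stop darker. Offset with the aperture: f/4 → f/2.8.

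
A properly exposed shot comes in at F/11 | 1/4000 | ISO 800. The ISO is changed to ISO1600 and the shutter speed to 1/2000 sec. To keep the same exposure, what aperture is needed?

ISO: 800 → 1600 — 1 stop higher (brighter).
Shutter speed: 1/4000 → 1/2000 — 1 stop longer (brighter).
Net change so far: 2 stops brighter. Offset with the aperture: f/11 → f/16 → f/22.

f/22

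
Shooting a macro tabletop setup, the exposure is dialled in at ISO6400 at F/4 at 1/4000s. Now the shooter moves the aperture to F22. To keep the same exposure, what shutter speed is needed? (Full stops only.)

1/125s

Aperture: f/4 → f/5.6 → f/8 → f/11 → f/16 → f/22 — 5 stops smaller aperture (darker).
Need 5 stops brighter from the shutter speed: 1/4000 → 1/2000 → 1/1000 → 1/500 → 1/250 → 1/125.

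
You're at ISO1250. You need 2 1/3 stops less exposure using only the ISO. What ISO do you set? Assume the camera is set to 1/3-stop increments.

ISO: 1250 → 1000 → 800 → 640 → 500 → 400 → 320 → 250 — 2 1/3 stops lower (darker).

ISO 250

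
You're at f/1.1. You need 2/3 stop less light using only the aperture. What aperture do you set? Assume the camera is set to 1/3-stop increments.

Aperture: f/1.1 → f/1.2 → f/1.4 — 2/3 stop narrower (darker).

f/1.4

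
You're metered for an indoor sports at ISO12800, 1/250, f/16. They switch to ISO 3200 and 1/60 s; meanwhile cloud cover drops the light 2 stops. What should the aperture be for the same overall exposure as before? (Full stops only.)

f/8

Scene light: 2 stops darker.
ISO: 12800 → 6400 → 3200 — 2 stops dropped (darker).
Shutter speed: 1/250 → 1/125 → 1/60 — 2 stops slower (brighter).
Net so far: 2 stops darker. Aperture: f/16 → f/11 → f/8.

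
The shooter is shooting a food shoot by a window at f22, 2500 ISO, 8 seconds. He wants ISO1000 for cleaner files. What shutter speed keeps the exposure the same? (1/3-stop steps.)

ISO: 2500 → 2000 → 1600 → 1250 → 1000 — 1 1/3 stops lower (darker).
Need 1 1/3 stops brighter from the shutter speed: 8 → 10 → 13 → 15 → 20.

20 s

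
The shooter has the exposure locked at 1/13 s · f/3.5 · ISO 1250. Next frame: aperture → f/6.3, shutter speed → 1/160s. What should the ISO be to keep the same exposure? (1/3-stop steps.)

ISO 51200

Aperture: f/3.5 → f/4 → f/4.5 → f/5 → f/5.6 → f/6.3 — 1 2/3 stops smaller aperture (darker).
Shutter speed: 1/13 → 1/15 → 1/20 → 1/25 → 1/30 → 1/40 → 1/50 → 1/60 → 1/80 → 1/100 → 1/125 → 1/160 — 3 2/3 stops shorter (darker).
Net change so far: 5 1/3 stops darker. Offset with the ISO: 1250 → 1600 → 2000 → 2500 → 3200 → 4000 → 5000 → 6400 → 8000 → 10000 → 12800 → 16000 → 20000 → 25600 → 32000 → 40000 → 51200.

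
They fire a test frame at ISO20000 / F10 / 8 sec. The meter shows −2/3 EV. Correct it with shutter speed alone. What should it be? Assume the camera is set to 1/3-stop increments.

Underexposed by 2/3 stop → need 2/3 stop brighter.
Shutter speed: 8 → 10 → 13.

13 s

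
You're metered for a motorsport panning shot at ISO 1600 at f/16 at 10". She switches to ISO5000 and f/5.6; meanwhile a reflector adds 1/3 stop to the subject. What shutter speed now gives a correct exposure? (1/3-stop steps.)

0.3 s

Scene light: 1/3 stop brighter.
ISO: 1600 → 2000 → 2500 → 3200 → 4000 → 5000 — 1 2/3 stops raised (brighter).
Aperture: f/16 → f/14 → f/13 → f/11 → f/10 → f/9 → f/8 → f/7.1 → f/6.3 → f/5.6 — 3 stops larger aperture (brighter).
Net so far: 5 stops brighter. Shutter speed: 10 → 8 → 6 → 5 → 4 → 3.2 → 2.5 → 2 → 1.6 → 1.3 → 1 → 0.8 → 0.6 → 0.5 → 0.4 → 0.3.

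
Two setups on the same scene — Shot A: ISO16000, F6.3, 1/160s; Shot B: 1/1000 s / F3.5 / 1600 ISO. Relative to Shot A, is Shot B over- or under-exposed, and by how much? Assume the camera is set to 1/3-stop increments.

4 1/3 stops darker

Aperture: f/6.3 → f/5.6 → f/5 → f/4.5 → f/4 → f/3.5 — 1 2/3 stops opened up (brighter).
Shutter speed: 1/160 → 1/200 → 1/250 → 1/320 → 1/400 → 1/500 → 1/640 → 1/800 → 1/1000 — 2 2/3 stops shorter (darker).
ISO: 16000 → 12800 → 10000 → 8000 → 6400 → 5000 → 4000 → 3200 → 2500 → 2000 → 1600 — 3 1/3 stops lower (darker).
Net: +1 2/3 −2 2/3 −3 1/3 = −4 1/3 stops.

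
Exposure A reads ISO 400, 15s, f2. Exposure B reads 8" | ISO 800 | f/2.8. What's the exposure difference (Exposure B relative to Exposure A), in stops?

Aperture: f/2 → f/2.8 — 1 stop smaller aperture (darker).
Shutter speed: 15 → 8 — 1 stop shorter (darker).
ISO: 400 → 800 — 1 stop raised (brighter).
Net: −1 −1 +1 = −1 stop.

1 stop darker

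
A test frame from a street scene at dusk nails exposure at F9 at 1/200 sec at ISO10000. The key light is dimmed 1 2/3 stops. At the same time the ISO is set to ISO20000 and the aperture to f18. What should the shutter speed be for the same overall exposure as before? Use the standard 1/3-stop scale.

Scene light: 1 2/3 stops darker.
ISO: 10000 → 12800 → 16000 → 20000 — 1 stop higher (brighter).
Aperture: f/9 → f/10 → f/11 → f/13 → f/14 → f/16 → f/18 — 2 stops smaller aperture (darker).
Net so far: 2 2/3 stops darker. Shutter speed: 1/200 → 1/160 → 1/125 → 1/100 → 1/80 → 1/60 → 1/50 → 1/40 → 1/30.

1/30s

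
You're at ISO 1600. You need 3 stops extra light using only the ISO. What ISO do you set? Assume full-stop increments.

ISO: 1600 → 3200 → 6400 → 12800 — 3 stops raised (brighter).

ISO 12800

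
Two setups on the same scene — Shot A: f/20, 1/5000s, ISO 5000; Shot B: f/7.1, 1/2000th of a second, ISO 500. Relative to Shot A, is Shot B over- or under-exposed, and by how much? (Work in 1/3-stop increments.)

Aperture: f/20 → f/18 → f/16 → f/14 → f/13 → f/11 → f/10 → f/9 → f/8 → f/7.1 — 3 stops opened up (brighter).
Shutter speed: 1/5000 → 1/4000 → 1/3200 → 1/2500 → 1/2000 — 1 1/3 stops slower (brighter).
ISO: 5000 → 4000 → 3200 → 2500 → 2000 → 1600 → 1250 → 1000 → 800 → 640 → 500 — 3 1/3 stops dropped (darker).
Net: +3 +1 1/3 −3 1/3 = +1 stop.

1 stop brighter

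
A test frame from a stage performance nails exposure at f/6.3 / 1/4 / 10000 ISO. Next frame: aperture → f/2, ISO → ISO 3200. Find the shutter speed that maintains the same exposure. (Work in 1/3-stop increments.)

1/13s

Aperture: f/6.3 → f/5.6 → f/5 → f/4.5 → f/4 → f/3.5 → f/3.2 → f/2.8 → f/2.5 → f/2.2 → f/2 — 3 1/3 stops opened up (brighter).
ISO: 10000 → 8000 → 6400 → 5000 → 4000 → 3200 — 1 2/3 stops dropped (darker).
Net change so far: 1 2/3 stops brighter. Offset with the shutter speed: 1/4 → 1/5 → 1/6 → 1/8 → 1/10 → 1/13.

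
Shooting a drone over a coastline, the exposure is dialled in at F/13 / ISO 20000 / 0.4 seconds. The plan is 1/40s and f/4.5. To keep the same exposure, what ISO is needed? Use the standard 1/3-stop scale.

Shutter speed: 0.4 → 0.3 → 1/4 → 1/5 → 1/6 → 1/8 → 1/10 → 1/13 → 1/15 → 1/20 → 1/25 → 1/30 → 1/40 — 4 stops faster (darker).
Aperture: f/13 → f/11 → f/10 → f/9 → f/8 → f/7.1 → f/6.3 → f/5.6 → f/5 → f/4.5 — 3 stops wider (brighter).
Net change so far: 1 stop darker. Offset with the ISO: 20000 → 25600 → 32000 → 40000.

ISO 40000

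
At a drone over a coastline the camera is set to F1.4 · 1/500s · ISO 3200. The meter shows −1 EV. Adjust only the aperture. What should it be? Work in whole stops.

f/1.0

Underexposed by 1 stop → need 1 stop brighter.
Aperture: f/1.4 → f/1.0.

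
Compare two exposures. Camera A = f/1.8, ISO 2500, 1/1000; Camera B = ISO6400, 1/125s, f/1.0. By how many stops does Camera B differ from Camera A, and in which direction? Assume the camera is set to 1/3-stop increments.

Aperture: f/1.8 → f/1.6 → f/1.4 → f/1.2 → f/1.1 → f/1.0 — 1 2/3 stops larger aperture (brighter).
Shutter speed: 1/1000 → 1/800 → 1/640 → 1/500 → 1/400 → 1/320 → 1/250 → 1/200 → 1/160 → 1/125 — 3 stops slower (brighter).
ISO: 2500 → 3200 → 4000 → 5000 → 6400 — 1 1/3 stops raised (brighter).
Net: +1 2/3 +3 +1 1/3 = +6 stops.

6 stops brighter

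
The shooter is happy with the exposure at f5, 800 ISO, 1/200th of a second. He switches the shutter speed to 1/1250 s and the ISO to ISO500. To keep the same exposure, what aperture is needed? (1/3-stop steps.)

f/1.6

Shutter speed: 1/200 → 1/250 → 1/320 → 1/400 → 1/500 → 1/640 → 1/800 → 1/1000 → 1/1250 — 2 2/3 stops shorter (darker).
ISO: 800 → 640 → 500 — 2/3 stop lower (darker).
Net change so far: 3 1/3 stops darker. Offset with the aperture: f/5 → f/4.5 → f/4 → f/3.5 → f/3.2 → f/2.8 → f/2.5 → f/2.2 → f/2 → f/1.8 → f/1.6.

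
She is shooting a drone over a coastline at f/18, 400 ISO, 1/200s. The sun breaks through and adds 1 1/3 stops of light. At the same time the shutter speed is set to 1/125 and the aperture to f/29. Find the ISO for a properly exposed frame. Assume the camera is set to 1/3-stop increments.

Scene light: 1 1/3 stops brighter.
Shutter speed: 1/200 → 1/160 → 1/125 — 2/3 stop longer (brighter).
Aperture: f/18 → f/20 → f/22 → f/25 → f/29 — 1 1/3 stops narrower (darker).
Net so far: 2/3 stop brighter. ISO: 400 → 320 → 250.

ISO 250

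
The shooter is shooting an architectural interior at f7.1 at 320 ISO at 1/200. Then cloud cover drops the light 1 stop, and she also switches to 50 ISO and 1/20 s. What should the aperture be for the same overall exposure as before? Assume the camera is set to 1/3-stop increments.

f/6.3

Scene light: 1 stop darker.
ISO: 320 → 250 → 200 → 160 → 125 → 100 → 80 → 64 → 50 — 2 2/3 stops lower (darker).
Shutter speed: 1/200 → 1/160 → 1/125 → 1/100 → 1/80 → 1/60 → 1/50 → 1/40 → 1/30 → 1/25 → 1/20 — 3 1/3 stops longer (brighter).
Net so far: 1/3 stop darker. Aperture: f/7.1 → f/6.3.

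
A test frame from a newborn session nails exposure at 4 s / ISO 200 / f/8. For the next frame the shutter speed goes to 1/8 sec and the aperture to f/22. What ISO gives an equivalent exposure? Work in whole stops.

Shutter speed: 4 → 2 → 1 → 1/2 → 1/4 → 1/8 — 5 stops shorter (darker).
Aperture: f/8 → f/11 → f/16 → f/22 — 3 stops smaller aperture (darker).
Net change so far: 8 stops darker. Offset with the ISO: 200 → 400 → 800 → 1600 → 3200 → 6400 → 12800 → 25600 → 51200.

ISO 51200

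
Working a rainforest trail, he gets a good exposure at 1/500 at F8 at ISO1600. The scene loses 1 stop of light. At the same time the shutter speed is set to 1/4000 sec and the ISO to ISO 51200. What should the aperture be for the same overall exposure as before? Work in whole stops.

f/11

Scene light: 1 stop darker.
Shutter speed: 1/500 → 1/1000 → 1/2000 → 1/4000 — 3 stops faster (darker).
ISO: 1600 → 3200 → 6400 → 12800 → 25600 → 51200 — 5 stops raised (brighter).
Net so far: 1 stop brighter. Aperture: f/8 → f/11.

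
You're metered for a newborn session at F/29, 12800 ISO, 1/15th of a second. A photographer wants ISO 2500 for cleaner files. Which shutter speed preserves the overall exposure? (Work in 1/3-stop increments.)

ISO: 12800 → 10000 → 8000 → 6400 → 5000 → 4000 → 3200 → 2500 — 2 1/3 stops dropped (darker).
Need 2 1/3 stops brighter from the shutter speed: 1/15 → 1/13 → 1/10 → 1/8 → 1/6 → 1/5 → 1/4 → 0.3.

0.3 s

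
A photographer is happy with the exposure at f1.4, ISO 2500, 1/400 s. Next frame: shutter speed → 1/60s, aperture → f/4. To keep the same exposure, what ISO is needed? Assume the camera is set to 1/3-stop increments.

ISO 3200

Shutter speed: 1/400 → 1/320 → 1/250 → 1/200 → 1/160 → 1/125 → 1/100 → 1/80 → 1/60 — 2 2/3 stops slower (brighter).
Aperture: f/1.4 → f/1.6 → f/1.8 → f/2 → f/2.2 → f/2.5 → f/2.8 → f/3.2 → f/3.5 → f/4 — 3 stops stopped down (darker).
Net change so far: 1/3 stop darker. Offset with the ISO: 2500 → 3200.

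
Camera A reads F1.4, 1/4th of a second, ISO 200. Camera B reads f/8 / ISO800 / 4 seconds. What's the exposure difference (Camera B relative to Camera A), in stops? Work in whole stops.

Aperture: f/1.4 → f/2 → f/2.8 → f/4 → f/5.6 → f/8 — 5 stops narrower (darker).
Shutter speed: 1/4 → 1/2 → 1 → 2 → 4 — 4 stops longer (brighter).
ISO: 200 → 400 → 800 — 2 stops higher (brighter).
Net: −5 +4 +2 = +1 stop.

1 stop brighter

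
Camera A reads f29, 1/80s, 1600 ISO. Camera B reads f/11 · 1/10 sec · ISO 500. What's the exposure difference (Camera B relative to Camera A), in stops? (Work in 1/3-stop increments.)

Aperture: f/29 → f/25 → f/22 → f/20 → f/18 → f/16 → f/14 → f/13 → f/11 — 2 2/3 stops wider (brighter).
Shutter speed: 1/80 → 1/60 → 1/50 → 1/40 → 1/30 → 1/25 → 1/20 → 1/15 → 1/13 → 1/10 — 3 stops slower (brighter).
ISO: 1600 → 1250 → 1000 → 800 → 640 → 500 — 1 2/3 stops lower (darker).
Net: +2 2/3 +3 −1 2/3 = +4 stops.

4 stops brighter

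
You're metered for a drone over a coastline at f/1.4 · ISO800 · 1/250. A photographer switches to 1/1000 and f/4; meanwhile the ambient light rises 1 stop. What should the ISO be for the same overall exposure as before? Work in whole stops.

Scene light: 1 stop brighter.
Shutter speed: 1/250 → 1/500 → 1/1000 — 2 stops faster (darker).
Aperture: f/1.4 → f/2 → f/2.8 → f/4 — 3 stops stopped down (darker).
Net so far: 4 stops darker. ISO: 800 → 1600 → 3200 → 6400 → 12800.

ISO 12800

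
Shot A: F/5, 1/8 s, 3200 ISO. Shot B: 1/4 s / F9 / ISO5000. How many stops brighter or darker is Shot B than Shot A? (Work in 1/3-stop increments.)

Aperture: f/5 → f/5.6 → f/6.3 → f/7.1 → f/8 → f/9 — 1 2/3 stops narrower (darker).
Shutter speed: 1/8 → 1/6 → 1/5 → 1/4 — 1 stop longer (brighter).
ISO: 3200 → 4000 → 5000 — 2/3 stop raised (brighter).
Net: −1 2/3 +1 +2/3 = 0 stops.

same exposure (0 stops)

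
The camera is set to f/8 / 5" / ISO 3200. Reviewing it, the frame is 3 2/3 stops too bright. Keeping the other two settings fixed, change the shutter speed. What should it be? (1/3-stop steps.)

Overexposed by 3 2/3 stops → need 3 2/3 stops darker.
Shutter speed: 5 → 4 → 3.2 → 2.5 → 2 → 1.6 → 1.3 → 1 → 0.8 → 0.6 → 0.5 → 0.4.

0.4 s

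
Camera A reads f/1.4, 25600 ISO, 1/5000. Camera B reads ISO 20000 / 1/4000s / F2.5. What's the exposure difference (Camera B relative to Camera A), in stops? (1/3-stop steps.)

1 2/3 stops darker

Aperture: f/1.4 → f/1.6 → f/1.8 → f/2 → f/2.2 → f/2.5 — 1 2/3 stops narrower (darker).
Shutter speed: 1/5000 → 1/4000 — 1/3 stop longer (brighter).
ISO: 25600 → 20000 — 1/3 stop lower (darker).
Net: −1 2/3 +1/3 −1/3 = −1 2/3 stops.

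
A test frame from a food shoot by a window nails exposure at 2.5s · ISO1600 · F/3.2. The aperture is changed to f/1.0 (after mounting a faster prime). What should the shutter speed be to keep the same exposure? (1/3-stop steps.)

1/4s

Aperture: f/3.2 → f/2.8 → f/2.5 → f/2.2 → f/2 → f/1.8 → f/1.6 → f/1.4 → f/1.2 → f/1.1 → f/1.0 — 3 1/3 stops opened up (brighter).
Need 3 1/3 stops darker from the shutter speed: 2.5 → 2 → 1.6 → 1.3 → 1 → 0.8 → 0.6 → 0.5 → 0.4 → 0.3 → 1/4.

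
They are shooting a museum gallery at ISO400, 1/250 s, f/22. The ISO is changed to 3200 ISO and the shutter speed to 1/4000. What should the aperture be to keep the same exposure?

ISO: 400 → 800 → 1600 → 3200 — 3 stops raised (brighter).
Shutter speed: 1/250 → 1/500 → 1/1000 → 1/2000 → 1/4000 — 4 stops faster (darker).
Net change so far: 1 stop darker. Offset with the aperture: f/22 → f/16.

f/16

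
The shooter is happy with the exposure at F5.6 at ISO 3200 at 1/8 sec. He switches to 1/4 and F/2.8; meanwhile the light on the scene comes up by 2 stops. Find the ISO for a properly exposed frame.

Scene light: 2 stops brighter.
Shutter speed: 1/8 → 1/4 — 1 stop longer (brighter).
Aperture: f/5.6 → f/4 → f/2.8 — 2 stops larger aperture (brighter).
Net so far: 5 stops brighter. ISO: 3200 → 1600 → 800 → 400 → 200 → 100.

ISO 100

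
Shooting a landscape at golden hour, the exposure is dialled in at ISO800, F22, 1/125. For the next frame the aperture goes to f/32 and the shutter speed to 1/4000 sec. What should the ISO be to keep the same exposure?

Aperture: f/22 → f/32 — 1 stop smaller aperture (darker).
Shutter speed: 1/125 → 1/250 → 1/500 → 1/1000 → 1/2000 → 1/4000 — 5 stops faster (darker).
Net change so far: 6 stops darker. Offset with the ISO: 800 → 1600 → 3200 → 6400 → 12800 → 25600 → 51200.

ISO 51200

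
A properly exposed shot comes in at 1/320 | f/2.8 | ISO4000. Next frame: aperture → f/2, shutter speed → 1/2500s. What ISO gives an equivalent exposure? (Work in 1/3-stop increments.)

ISO 16000

Aperture: f/2.8 → f/2.5 → f/2.2 → f/2 — 1 stop wider (brighter).
Shutter speed: 1/320 → 1/400 → 1/500 → 1/640 → 1/800 → 1/1000 → 1/1250 → 1/1600 → 1/2000 → 1/2500 — 3 stops shorter (darker).
Net change so far: 2 stops darker. Offset with the ISO: 4000 → 5000 → 6400 → 8000 → 10000 → 12800 → 16000.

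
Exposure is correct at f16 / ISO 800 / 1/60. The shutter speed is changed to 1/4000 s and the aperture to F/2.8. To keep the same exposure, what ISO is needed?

Shutter speed: 1/60 → 1/125 → 1/250 → 1/500 → 1/1000 → 1/2000 → 1/4000 — 6 stops shorter (darker).
Aperture: f/16 → f/11 → f/8 → f/5.6 → f/4 → f/2.8 — 5 stops larger aperture (brighter).
Net change so far: 1 stop darker. Offset with the ISO: 800 → 1600.

ISO 1600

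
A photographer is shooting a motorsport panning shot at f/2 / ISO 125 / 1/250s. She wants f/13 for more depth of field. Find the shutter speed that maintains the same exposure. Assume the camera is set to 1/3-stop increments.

1/6s

Aperture: f/2 → f/2.2 → f/2.5 → f/2.8 → f/3.2 → f/3.5 → f/4 → f/4.5 → f/5 → f/5.6 → f/6.3 → f/7.1 → f/8 → f/9 → f/10 → f/11 → f/13 — 5 1/3 stops stopped down (darker).
Need 5 1/3 stops brighter from the shutter speed: 1/250 → 1/200 → 1/160 → 1/125 → 1/100 → 1/80 → 1/60 → 1/50 → 1/40 → 1/30 → 1/25 → 1/20 → 1/15 → 1/13 → 1/10 → 1/8 → 1/6.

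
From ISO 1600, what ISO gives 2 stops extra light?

ISO: 1600 → 3200 → 6400 — 2 stops raised (brighter).

ISO 6400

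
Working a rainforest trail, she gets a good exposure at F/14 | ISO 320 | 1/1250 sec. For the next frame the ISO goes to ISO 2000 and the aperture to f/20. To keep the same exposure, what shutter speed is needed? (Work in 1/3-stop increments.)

1/4000s

ISO: 320 → 400 → 500 → 640 → 800 → 1000 → 1250 → 1600 → 2000 — 2 2/3 stops raised (brighter).
Aperture: f/14 → f/16 → f/18 → f/20 — 1 stop smaller aperture (darker).
Net change so far: 1 2/3 stops brighter. Offset with the shutter speed: 1/1250 → 1/1600 → 1/2000 → 1/2500 → 1/3200 → 1/4000.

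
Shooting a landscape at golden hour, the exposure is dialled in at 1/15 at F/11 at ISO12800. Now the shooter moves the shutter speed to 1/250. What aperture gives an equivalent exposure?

Shutter speed: 1/15 → 1/30 → 1/60 → 1/125 → 1/250 — 4 stops shorter (darker).
Need 4 stops brighter from the aperture: f/11 → f/8 → f/5.6 → f/4 → f/2.8.

f/2.8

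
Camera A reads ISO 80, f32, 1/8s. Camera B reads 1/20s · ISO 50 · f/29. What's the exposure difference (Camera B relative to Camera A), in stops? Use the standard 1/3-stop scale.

1 2/3 stops darker

Aperture: f/32 → f/29 — 1/3 stop wider (brighter).
Shutter speed: 1/8 → 1/10 → 1/13 → 1/15 → 1/20 — 1 1/3 stops faster (darker).
ISO: 80 → 64 → 50 — 2/3 stop dropped (darker).
Net: +1/3 −1 1/3 −2/3 = −1 2/3 stops.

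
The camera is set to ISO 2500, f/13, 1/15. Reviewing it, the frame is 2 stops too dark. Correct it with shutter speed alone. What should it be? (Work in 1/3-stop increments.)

Underexposed by 2 stops → need 2 stops brighter.
Shutter speed: 1/15 → 1/13 → 1/10 → 1/8 → 1/6 → 1/5 → 1/4.

1/4s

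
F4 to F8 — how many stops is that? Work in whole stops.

2 stops

f/4 → f/5.6 → f/8 — count the steps: 2 stops.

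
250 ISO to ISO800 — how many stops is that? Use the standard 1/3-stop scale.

250 → 320 → 400 → 500 → 640 → 800 — count the steps: 5 third-stops = 1 2/3 stops.

1 2/3 stops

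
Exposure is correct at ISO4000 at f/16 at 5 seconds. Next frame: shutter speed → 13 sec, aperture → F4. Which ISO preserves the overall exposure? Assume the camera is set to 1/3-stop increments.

Shutter speed: 5 → 6 → 8 → 10 → 13 — 1 1/3 stops slower (brighter).
Aperture: f/16 → f/14 → f/13 → f/11 → f/10 → f/9 → f/8 → f/7.1 → f/6.3 → f/5.6 → f/5 → f/4.5 → f/4 — 4 stops wider (brighter).
Net change so far: 5 1/3 stops brighter. Offset with the ISO: 4000 → 3200 → 2500 → 2000 → 1600 → 1250 → 1000 → 800 → 640 → 500 → 400 → 320 → 250 → 200 → 160 → 125 → 100.

ISO 100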